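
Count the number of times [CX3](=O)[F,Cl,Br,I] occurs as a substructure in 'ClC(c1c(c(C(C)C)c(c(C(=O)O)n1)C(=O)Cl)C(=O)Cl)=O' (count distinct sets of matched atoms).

3

[CX3](=O)[F,Cl,Br,I] is the SMARTS for an acyl halide: a carbonyl carbon bonded to a halogen.
The molecule carries 3 separate instances of an acyl chloride (-C(=O)Cl) meeting every constraint; each maps to a distinct set of atoms, giving 3 matches.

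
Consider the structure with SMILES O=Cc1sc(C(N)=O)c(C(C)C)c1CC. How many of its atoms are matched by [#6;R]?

Check the 15 heavy atoms by environment: 1× s (aromatic, in 5-ring) → no; 4× c (aromatic, in 5-ring) → match; 7× C (acyclic) → no; 2× O (acyclic) → no; 1× N (acyclic) → no.
That gives 4 matching atoms.

4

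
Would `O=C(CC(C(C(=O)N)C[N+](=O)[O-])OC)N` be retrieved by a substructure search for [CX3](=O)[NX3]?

Yes

The pattern [CX3](=O)[NX3] describes a carbonyl carbon bonded to a trivalent nitrogen — an amide.
The molecule carries a primary amide (-C(=O)NH2), whose atoms satisfy every constraint of the query, so the pattern matches.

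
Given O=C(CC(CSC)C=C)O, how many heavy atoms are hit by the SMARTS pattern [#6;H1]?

2

Check the 10 heavy atoms by environment: 3× C (H2) → no; 2× C (H1) → match; 1× S (H0) → no; 1× C (H3) → no; 1× C (H0) → no; 1× O (H0) → no; 1× O (H1) → no.
That gives 2 matching atoms.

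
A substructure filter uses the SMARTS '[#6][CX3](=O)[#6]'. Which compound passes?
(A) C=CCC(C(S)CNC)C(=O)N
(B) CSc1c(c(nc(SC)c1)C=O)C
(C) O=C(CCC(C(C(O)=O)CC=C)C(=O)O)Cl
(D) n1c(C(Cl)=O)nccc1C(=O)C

D

[#6][CX3](=O)[#6] describes a carbonyl carbon (no H) flanked by two carbons (a ketone).
(A) has a primary amide (-C(=O)NH2) but one neighbour of the carbonyl carbon is N, not C.
(B) has an aldehyde (-CHO) but the carbonyl carbon has H1, so it is not flanked by two carbons.
(C) has a carboxylic acid group (-C(=O)OH) but one neighbour of the carbonyl carbon is O, not C.
(D) contains an acetyl/ketone group (-C(=O)CH3), which satisfies every atom and bond constraint.
So the answer is (D).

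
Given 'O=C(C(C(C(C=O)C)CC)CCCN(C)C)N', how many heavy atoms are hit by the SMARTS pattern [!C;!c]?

4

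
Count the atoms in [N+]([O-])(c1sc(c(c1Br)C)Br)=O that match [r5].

Check the 11 heavy atoms by environment: 1× s (aromatic, in 5-ring) → match; 4× c (aromatic, in 5-ring) → match; 2× Br (acyclic) → no; 1× N (charge +1, acyclic) → no; 1× O (charge -1, acyclic) → no; 1× O (acyclic) → no; 1× C (acyclic) → no.
Summing the matching environments: 1 + 4 = 5 matching atoms.

5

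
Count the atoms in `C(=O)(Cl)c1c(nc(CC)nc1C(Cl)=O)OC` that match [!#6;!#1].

7

Check the 16 heavy atoms by environment: 2× n (aromatic) → match; 4× c (aromatic) → no; 5× C → no; 3× O → match; 2× Cl → match.
Summing the matching environments: 2 + 3 + 2 = 7 matching atoms.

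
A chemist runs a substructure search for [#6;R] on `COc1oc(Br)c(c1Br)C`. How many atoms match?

The query [#6;R] means: carbon that is part of a ring.
Check the 10 heavy atoms by environment: 1× o (aromatic, in 5-ring) → no; 4× c (aromatic, in 5-ring) → match; 1× O (acyclic) → no; 2× C (acyclic) → no; 2× Br (acyclic) → no.
That gives 4 matching atoms.

4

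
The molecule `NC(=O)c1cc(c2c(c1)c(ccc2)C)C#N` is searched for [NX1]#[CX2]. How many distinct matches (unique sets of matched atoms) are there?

[NX1]#[CX2] is the SMARTS for a nitrile: a nitrogen triple-bonded to a two-connected carbon.
Exactly one fragment in the molecule meets all constraints, giving 1 match.

1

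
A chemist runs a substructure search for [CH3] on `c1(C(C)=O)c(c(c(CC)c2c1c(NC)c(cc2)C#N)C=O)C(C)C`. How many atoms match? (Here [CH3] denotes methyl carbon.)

Check the 24 heavy atoms by environment: 8× c (aromatic, H0) → no; 2× c (aromatic, H1) → no; 2× C (H0) → no; 1× N (H0) → no; 1× N (H1) → no; 5× C (H3) → match; 1× C (H2) → no; 2× C (H1) → no; 2× O (H0) → no.
That gives 5 matching atoms.

5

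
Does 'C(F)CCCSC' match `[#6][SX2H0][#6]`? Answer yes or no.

The pattern [#6][SX2H0][#6] describes an aliphatic sulfur bridging two carbons with no H on the sulfur — a thioether.
The molecule carries a methylthio ether (-SCH3), whose atoms satisfy every constraint of the query, so the pattern matches.

Yes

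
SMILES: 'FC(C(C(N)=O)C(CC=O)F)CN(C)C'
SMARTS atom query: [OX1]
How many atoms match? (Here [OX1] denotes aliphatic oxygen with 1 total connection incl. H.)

Check the 15 heavy atoms by environment: 7× C (X4) → no; 2× C (X3) → no; 2× O (X1) → match; 2× F (X1) → no; 2× N (X3) → no.
That gives 2 matching atoms.

2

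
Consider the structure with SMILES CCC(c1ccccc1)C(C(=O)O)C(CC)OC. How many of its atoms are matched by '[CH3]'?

3

The query [CH3] means: aliphatic carbon with exactly three hydrogens.
Check the 18 heavy atoms by environment: 3× C (H3) → match; 2× C (H2) → no; 3× C (H1) → no; 2× O (H0) → no; 1× c (aromatic, H0) → no; 5× c (aromatic, H1) → no; 1× C (H0) → no; 1× O (H1) → no.
That gives 3 matching atoms.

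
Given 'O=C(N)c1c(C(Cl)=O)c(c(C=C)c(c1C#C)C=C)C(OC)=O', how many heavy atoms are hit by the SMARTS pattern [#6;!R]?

10

Check the 22 heavy atoms by environment: 6× c (aromatic, in 6-ring) → no; 10× C (acyclic) → match; 4× O (acyclic) → no; 1× N (acyclic) → no; 1× Cl (acyclic) → no.
That gives 10 matching atoms.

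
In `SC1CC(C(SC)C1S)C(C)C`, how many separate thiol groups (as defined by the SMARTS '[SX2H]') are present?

2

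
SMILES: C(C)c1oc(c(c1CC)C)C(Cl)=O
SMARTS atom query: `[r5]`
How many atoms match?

5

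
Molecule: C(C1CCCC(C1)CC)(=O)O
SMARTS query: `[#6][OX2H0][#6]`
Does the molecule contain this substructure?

The pattern [#6][OX2H0][#6] describes an aliphatic oxygen bridging two carbons with no H on the oxygen — an ether.
The closest candidate here is a carboxylic acid group (-C(=O)OH), but the -OH oxygen has H1; the =O is OX1, not OX2. No other fragment satisfies the full query, so there is no match.

No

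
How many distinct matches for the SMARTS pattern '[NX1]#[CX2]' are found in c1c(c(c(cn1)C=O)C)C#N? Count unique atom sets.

[NX1]#[CX2] is the SMARTS for a nitrile: a nitrogen triple-bonded to a two-connected carbon.
Exactly one fragment in the molecule meets all constraints, giving 1 match.

1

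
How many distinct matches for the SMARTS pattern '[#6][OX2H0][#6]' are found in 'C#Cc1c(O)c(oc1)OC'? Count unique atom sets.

1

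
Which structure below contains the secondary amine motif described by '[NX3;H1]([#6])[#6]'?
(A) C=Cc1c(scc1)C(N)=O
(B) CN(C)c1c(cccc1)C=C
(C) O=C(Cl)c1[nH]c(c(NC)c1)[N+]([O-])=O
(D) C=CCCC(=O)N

[NX3;H1]([#6])[#6] describes a trivalent nitrogen with one H, bonded to two carbons (a secondary amine).
(A) has a primary amide (-C(=O)NH2) but the -C(=O)NH2 nitrogen has H2, not H1.
(B) has a dimethylamino group (-N(CH3)2) but the nitrogen has H0, not H1.
(C) contains an N-methylamino group (-NHCH3), which satisfies every atom and bond constraint.
(D) has a primary amide (-C(=O)NH2) but the -C(=O)NH2 nitrogen has H2, not H1.
So the answer is (C).

C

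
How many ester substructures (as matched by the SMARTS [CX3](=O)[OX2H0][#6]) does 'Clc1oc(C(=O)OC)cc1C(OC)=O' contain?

2

[CX3](=O)[OX2H0][#6] is the SMARTS for an ester: a carbonyl carbon bonded to an oxygen that is itself bonded to carbon (no H on that O).
The molecule carries 2 separate instances of a methyl-ester group (-C(=O)OCH3) meeting every constraint; each maps to a distinct set of atoms, giving 2 matches.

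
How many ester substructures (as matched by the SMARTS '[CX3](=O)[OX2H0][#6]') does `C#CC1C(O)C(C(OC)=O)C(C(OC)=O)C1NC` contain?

[CX3](=O)[OX2H0][#6] is the SMARTS for an ester: a carbonyl carbon bonded to an oxygen that is itself bonded to carbon (no H on that O).
The molecule carries 2 separate instances of a methyl-ester group (-C(=O)OCH3) meeting every constraint; each maps to a distinct set of atoms, giving 2 matches.

2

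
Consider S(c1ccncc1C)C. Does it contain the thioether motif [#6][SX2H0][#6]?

The pattern [#6][SX2H0][#6] describes an aliphatic sulfur bridging two carbons with no H on the sulfur — a thioether.
The molecule carries a methylthio ether (-SCH3), whose atoms satisfy every constraint of the query, so the pattern matches.

Yes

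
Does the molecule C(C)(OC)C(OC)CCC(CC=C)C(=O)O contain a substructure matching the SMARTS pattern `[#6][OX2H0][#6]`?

Yes

The pattern [#6][OX2H0][#6] describes an aliphatic oxygen bridging two carbons with no H on the oxygen — an ether.
The molecule carries a methoxy ether (-OCH3), whose atoms satisfy every constraint of the query, so the pattern matches.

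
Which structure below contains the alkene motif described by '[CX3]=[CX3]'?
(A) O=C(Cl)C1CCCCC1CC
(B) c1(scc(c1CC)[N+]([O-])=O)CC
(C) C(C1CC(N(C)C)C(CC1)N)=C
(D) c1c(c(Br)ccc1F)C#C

C

[CX3]=[CX3] describes a non-aromatic C=C double bond between two sp2 carbons (an alkene).
(A) has an ethyl group (-CH2CH3) but its C-C bond is a single bond between CX4 carbons, not CX3=CX3.
(B) has an ethyl group (-CH2CH3) but its C-C bond is a single bond between CX4 carbons, not CX3=CX3.
(C) contains a vinyl group (-CH=CH2), which satisfies every atom and bond constraint.
(D) has an ethynyl group (-C#CH) but the C-C bond is a triple bond, not a double bond.
So the answer is (C).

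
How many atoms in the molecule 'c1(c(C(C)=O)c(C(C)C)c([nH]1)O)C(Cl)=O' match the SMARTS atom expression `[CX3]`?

2

The query [CX3] means: C with X3: aliphatic carbon with exactly 3 total connections.
Check the 15 heavy atoms by environment: 1× n (aromatic, X3) → no; 4× c (aromatic, X3) → no; 4× C (X4) → no; 2× C (X3) → match; 2× O (X1) → no; 1× Cl (X1) → no; 1× O (X2) → no.
That gives 2 matching atoms.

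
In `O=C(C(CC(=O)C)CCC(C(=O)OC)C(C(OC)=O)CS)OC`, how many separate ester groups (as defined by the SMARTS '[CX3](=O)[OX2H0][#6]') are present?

[CX3](=O)[OX2H0][#6] is the SMARTS for an ester: a carbonyl carbon bonded to an oxygen that is itself bonded to carbon (no H on that O).
The molecule carries 3 separate instances of a methyl-ester group (-C(=O)OCH3) meeting every constraint; each maps to a distinct set of atoms, giving 3 matches.

3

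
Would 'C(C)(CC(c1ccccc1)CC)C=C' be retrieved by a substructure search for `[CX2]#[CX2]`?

No

The pattern [CX2]#[CX2] describes a carbon-carbon triple bond — an alkyne.
The closest candidate here is a vinyl group (-CH=CH2), but the C=C is a double bond; both carbons are CX3, not CX2. No other fragment satisfies the full query, so there is no match.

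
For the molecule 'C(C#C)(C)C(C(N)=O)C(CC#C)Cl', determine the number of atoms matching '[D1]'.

6

The query [D1] means: atom with exactly one heavy-atom neighbour (degree 1).
Check the 13 heavy atoms by environment: 3× C (D2) → no; 4× C (D3) → no; 3× C (D1) → match; 1× O (D1) → match; 1× N (D1) → match; 1× Cl (D1) → match.
Summing the matching environments: 3 + 1 + 1 + 1 = 6 matching atoms.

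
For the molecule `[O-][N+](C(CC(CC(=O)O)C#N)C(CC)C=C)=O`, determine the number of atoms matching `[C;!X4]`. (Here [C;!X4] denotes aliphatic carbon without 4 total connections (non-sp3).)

4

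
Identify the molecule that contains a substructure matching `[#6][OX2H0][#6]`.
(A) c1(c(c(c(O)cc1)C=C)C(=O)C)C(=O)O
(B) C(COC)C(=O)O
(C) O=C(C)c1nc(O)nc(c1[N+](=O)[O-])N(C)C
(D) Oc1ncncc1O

B

[#6][OX2H0][#6] describes an aliphatic oxygen bridging two carbons with no H on the oxygen (an ether).
(A) has a carboxylic acid group (-C(=O)OH) but the -OH oxygen has H1; the =O is OX1, not OX2.
(B) contains a methoxy ether (-OCH3), which satisfies every atom and bond constraint.
(C) has a hydroxyl group (-OH) but the oxygen has H1, not H0 bridging two carbons.
(D) has a hydroxyl group (-OH) but the oxygen has H1, not H0 bridging two carbons.
So the answer is (B).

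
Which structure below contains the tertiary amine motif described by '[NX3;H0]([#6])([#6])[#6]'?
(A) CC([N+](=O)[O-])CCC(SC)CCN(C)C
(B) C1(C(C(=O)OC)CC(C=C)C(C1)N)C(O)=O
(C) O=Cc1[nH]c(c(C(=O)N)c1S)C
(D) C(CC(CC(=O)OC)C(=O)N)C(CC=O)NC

[NX3;H0]([#6])([#6])[#6] describes a trivalent nitrogen with no H, bonded to three carbons (a tertiary amine).
(A) contains a dimethylamino group (-N(CH3)2), which satisfies every atom and bond constraint.
(B) has a primary amino group (-NH2) but the nitrogen has H2, not H0 with three carbons.
(C) has a primary amide (-C(=O)NH2) but the amide nitrogen has H2 and only one carbon neighbour.
(D) has a primary amide (-C(=O)NH2) but the amide nitrogen has H2 and only one carbon neighbour.
So the answer is (A).

A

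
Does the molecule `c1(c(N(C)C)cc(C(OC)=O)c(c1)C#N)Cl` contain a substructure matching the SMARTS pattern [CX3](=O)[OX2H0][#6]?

The pattern [CX3](=O)[OX2H0][#6] describes a carbonyl carbon bonded to an oxygen that is itself bonded to carbon (no H on that O) — an ester.
The molecule carries a methyl-ester group (-C(=O)OCH3), whose atoms satisfy every constraint of the query, so the pattern matches.

Yes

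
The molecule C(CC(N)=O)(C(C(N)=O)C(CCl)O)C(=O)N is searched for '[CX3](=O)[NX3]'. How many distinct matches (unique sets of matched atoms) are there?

3

[CX3](=O)[NX3] is the SMARTS for an amide: a carbonyl carbon bonded to a trivalent nitrogen.
The molecule carries 3 separate instances of a primary amide (-C(=O)NH2) meeting every constraint; each maps to a distinct set of atoms, giving 3 matches.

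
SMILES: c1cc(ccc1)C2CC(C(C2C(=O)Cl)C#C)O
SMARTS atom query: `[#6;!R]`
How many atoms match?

Check the 17 heavy atoms by environment: 5× C (in 5-ring) → no; 2× O (acyclic) → no; 3× C (acyclic) → match; 1× Cl (acyclic) → no; 6× c (aromatic, in 6-ring) → no.
That gives 3 matching atoms.

3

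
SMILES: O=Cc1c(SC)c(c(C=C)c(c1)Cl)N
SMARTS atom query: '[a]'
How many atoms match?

6

Check the 14 heavy atoms by environment: 6× c (aromatic) → match; 1× N → no; 1× Cl → no; 4× C → no; 1× O → no; 1× S → no.
That gives 6 matching atoms.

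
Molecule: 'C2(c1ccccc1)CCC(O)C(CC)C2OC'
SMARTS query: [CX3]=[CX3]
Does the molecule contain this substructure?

The pattern [CX3]=[CX3] describes a non-aromatic C=C double bond between two sp2 carbons — an alkene.
The closest candidate here is an ethyl group (-CH2CH3), but its C-C bond is a single bond between CX4 carbons, not CX3=CX3. No other fragment satisfies the full query, so there is no match.

No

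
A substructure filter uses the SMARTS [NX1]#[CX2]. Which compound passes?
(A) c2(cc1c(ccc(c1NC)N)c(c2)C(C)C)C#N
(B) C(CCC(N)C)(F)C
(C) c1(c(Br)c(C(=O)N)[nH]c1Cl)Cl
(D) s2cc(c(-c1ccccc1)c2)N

A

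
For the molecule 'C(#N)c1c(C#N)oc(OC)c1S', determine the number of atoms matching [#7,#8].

4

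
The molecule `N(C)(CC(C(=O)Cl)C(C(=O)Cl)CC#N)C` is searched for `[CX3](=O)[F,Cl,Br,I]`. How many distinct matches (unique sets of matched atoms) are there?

[CX3](=O)[F,Cl,Br,I] is the SMARTS for an acyl halide: a carbonyl carbon bonded to a halogen.
The molecule carries 2 separate instances of an acyl chloride (-C(=O)Cl) meeting every constraint; each maps to a distinct set of atoms, giving 2 matches.

2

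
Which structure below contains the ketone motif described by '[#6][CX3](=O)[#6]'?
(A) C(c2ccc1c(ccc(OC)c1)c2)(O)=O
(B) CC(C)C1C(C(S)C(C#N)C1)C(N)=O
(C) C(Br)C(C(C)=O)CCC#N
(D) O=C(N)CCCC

C

[#6][CX3](=O)[#6] describes a carbonyl carbon (no H) flanked by two carbons (a ketone).
(A) has a carboxylic acid group (-C(=O)OH) but one neighbour of the carbonyl carbon is O, not C.
(B) has a primary amide (-C(=O)NH2) but one neighbour of the carbonyl carbon is N, not C.
(C) contains an acetyl/ketone group (-C(=O)CH3), which satisfies every atom and bond constraint.
(D) has a primary amide (-C(=O)NH2) but one neighbour of the carbonyl carbon is N, not C.
So the answer is (C).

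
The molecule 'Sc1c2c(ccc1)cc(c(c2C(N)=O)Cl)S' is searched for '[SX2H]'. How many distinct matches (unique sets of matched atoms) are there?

[SX2H] is the SMARTS for a thiol: an aliphatic sulfur with two connections, one being H.
The molecule carries 2 separate instances of a thiol (-SH) meeting every constraint; each maps to a distinct set of atoms, giving 2 matches.

2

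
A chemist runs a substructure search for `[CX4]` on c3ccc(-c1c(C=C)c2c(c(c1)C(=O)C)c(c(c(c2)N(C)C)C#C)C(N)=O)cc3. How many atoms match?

The query [CX4] means: C with X4: aliphatic carbon with exactly 4 total connections (bonds + H).
Check the 29 heavy atoms by environment: 16× c (aromatic, X3) → no; 4× C (X3) → no; 2× O (X1) → no; 2× N (X3) → no; 3× C (X4) → match; 2× C (X2) → no.
That gives 3 matching atoms.

3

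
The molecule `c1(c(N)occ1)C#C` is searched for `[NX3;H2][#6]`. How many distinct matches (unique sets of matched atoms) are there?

1

[NX3;H2][#6] is the SMARTS for a primary amine: a trivalent nitrogen with two H attached to carbon.
Exactly one fragment in the molecule meets all constraints, giving 1 match.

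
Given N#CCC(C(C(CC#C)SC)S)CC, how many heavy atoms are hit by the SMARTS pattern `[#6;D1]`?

3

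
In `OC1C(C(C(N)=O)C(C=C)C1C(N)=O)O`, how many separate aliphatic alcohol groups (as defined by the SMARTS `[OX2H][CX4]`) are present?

2

[OX2H][CX4] is the SMARTS for an aliphatic alcohol: a hydroxyl oxygen bound to an sp3 (X4) carbon.
The molecule carries 2 separate instances of a hydroxyl group (-OH) meeting every constraint; each maps to a distinct set of atoms, giving 2 matches.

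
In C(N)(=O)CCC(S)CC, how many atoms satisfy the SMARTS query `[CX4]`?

The query [CX4] means: C with X4: aliphatic carbon with exactly 4 total connections (bonds + H).
Check the 9 heavy atoms by environment: 5× C (X4) → match; 1× S (X2) → no; 1× C (X3) → no; 1× O (X1) → no; 1× N (X3) → no.
That gives 5 matching atoms.

5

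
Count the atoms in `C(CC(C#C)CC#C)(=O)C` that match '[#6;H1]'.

3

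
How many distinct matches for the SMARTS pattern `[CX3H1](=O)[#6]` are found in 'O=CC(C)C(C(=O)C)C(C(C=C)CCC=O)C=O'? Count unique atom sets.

[CX3H1](=O)[#6] is the SMARTS for an aldehyde: an sp2 carbon with one H, double-bonded to O and single-bonded to carbon.
The molecule carries 3 separate instances of an aldehyde (-CHO) meeting every constraint; each maps to a distinct set of atoms, giving 3 matches.

3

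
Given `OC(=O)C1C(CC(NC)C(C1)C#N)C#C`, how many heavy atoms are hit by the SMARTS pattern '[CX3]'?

The query [CX3] means: C with X3: aliphatic carbon with exactly 3 total connections.
Check the 15 heavy atoms by environment: 7× C (X4) → no; 1× N (X3) → no; 3× C (X2) → no; 1× N (X1) → no; 1× C (X3) → match; 1× O (X1) → no; 1× O (X2) → no.
That gives 1 matching atom.

1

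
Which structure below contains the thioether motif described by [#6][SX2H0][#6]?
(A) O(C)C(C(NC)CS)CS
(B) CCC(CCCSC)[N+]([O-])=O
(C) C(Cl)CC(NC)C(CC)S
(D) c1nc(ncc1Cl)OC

B

[#6][SX2H0][#6] describes an aliphatic sulfur bridging two carbons with no H on the sulfur (a thioether).
(A) has a thiol (-SH) but the sulfur has H1, not H0 bridging two carbons.
(B) contains a methylthio ether (-SCH3), which satisfies every atom and bond constraint.
(C) has a thiol (-SH) but the sulfur has H1, not H0 bridging two carbons.
(D) has a methoxy ether (-OCH3) but the bridging atom is O, not S.
So the answer is (B).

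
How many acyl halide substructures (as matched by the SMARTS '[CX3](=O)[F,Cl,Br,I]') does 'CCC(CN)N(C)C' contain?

[CX3](=O)[F,Cl,Br,I] is the SMARTS for an acyl halide: a carbonyl carbon bonded to a halogen.
No fragment in the molecule satisfies every constraint, giving 0 matches.

0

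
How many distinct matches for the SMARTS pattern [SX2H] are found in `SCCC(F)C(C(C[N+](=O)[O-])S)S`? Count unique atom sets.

[SX2H] is the SMARTS for a thiol: an aliphatic sulfur with two connections, one being H.
The molecule carries 3 separate instances of a thiol (-SH) meeting every constraint; each maps to a distinct set of atoms, giving 3 matches.

3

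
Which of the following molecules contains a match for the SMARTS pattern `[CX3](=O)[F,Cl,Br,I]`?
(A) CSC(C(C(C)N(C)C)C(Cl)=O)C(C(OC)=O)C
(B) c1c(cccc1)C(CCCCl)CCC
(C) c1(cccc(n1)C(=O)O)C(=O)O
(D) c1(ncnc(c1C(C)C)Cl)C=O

A

[CX3](=O)[F,Cl,Br,I] describes a carbonyl carbon bonded to a halogen (an acyl halide).
(A) contains an acyl chloride (-C(=O)Cl), which satisfies every atom and bond constraint.
(B) has a chloro substituent but the Cl is not on a carbonyl carbon.
(C) has a carboxylic acid group (-C(=O)OH) but the carbonyl is bonded to -OH, not to a halogen.
(D) has a chloro substituent but the Cl is not on a carbonyl carbon.
So the answer is (A).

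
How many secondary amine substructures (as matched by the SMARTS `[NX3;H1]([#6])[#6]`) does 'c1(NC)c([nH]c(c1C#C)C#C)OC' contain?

1

[NX3;H1]([#6])[#6] is the SMARTS for a secondary amine: a trivalent nitrogen with one H, bonded to two carbons.
Exactly one fragment in the molecule meets all constraints, giving 1 match.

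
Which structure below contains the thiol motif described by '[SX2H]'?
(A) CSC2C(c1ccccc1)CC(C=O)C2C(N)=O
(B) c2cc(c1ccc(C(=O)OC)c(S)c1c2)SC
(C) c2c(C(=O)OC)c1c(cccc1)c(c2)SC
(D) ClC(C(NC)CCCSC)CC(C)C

B

[SX2H] describes an aliphatic sulfur with two connections, one being H (a thiol).
(A) has a methylthio ether (-SCH3) but the sulfur has H0 (bonded to two carbons), not H1.
(B) contains a thiol (-SH), which satisfies every atom and bond constraint.
(C) has a methylthio ether (-SCH3) but the sulfur has H0 (bonded to two carbons), not H1.
(D) has a methylthio ether (-SCH3) but the sulfur has H0 (bonded to two carbons), not H1.
So the answer is (B).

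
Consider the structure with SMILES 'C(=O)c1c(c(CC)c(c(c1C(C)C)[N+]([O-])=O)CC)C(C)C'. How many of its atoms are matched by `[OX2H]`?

The query [OX2H] means: aliphatic oxygen with two connections, one of which is H — an -OH oxygen.
Check the 21 heavy atoms by environment: 6× c (aromatic, H0, X3) → no; 2× C (H1, X4) → no; 6× C (H3, X4) → no; 2× C (H2, X4) → no; 1× N (charge +1, H0, X3) → no; 1× O (charge -1, H0, X1) → no; 2× O (H0, X1) → no; 1× C (H1, X3) → no.
No environment satisfies the query, so 0 matching atoms.

0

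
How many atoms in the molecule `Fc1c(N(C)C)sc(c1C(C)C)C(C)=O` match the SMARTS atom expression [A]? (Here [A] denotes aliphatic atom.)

10

The query [A] means: A matches any aliphatic (non-aromatic) heavy atom.
Check the 15 heavy atoms by environment: 1× s (aromatic) → no; 4× c (aromatic) → no; 1× N → match; 7× C → match; 1× F → match; 1× O → match.
Summing the matching environments: 1 + 7 + 1 + 1 = 10 matching atoms.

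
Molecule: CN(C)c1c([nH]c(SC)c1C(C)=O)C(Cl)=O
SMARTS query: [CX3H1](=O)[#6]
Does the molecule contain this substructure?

The pattern [CX3H1](=O)[#6] describes an sp2 carbon with one H, double-bonded to O and single-bonded to carbon — an aldehyde.
The closest candidate here is an acetyl/ketone group (-C(=O)CH3), but the carbonyl carbon has H0 (two carbon neighbours), not H1. No other fragment satisfies the full query, so there is no match.

No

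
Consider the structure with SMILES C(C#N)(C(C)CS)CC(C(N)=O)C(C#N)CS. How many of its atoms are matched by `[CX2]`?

The query [CX2] means: C with X2: aliphatic carbon with exactly 2 total connections.
Check the 17 heavy atoms by environment: 8× C (X4) → no; 1× C (X3) → no; 1× O (X1) → no; 1× N (X3) → no; 2× C (X2) → match; 2× N (X1) → no; 2× S (X2) → no.
That gives 2 matching atoms.

2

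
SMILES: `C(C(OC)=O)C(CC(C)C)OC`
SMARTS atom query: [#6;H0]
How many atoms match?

The query [#6;H0] means: any carbon with no attached hydrogen.
Check the 12 heavy atoms by environment: 2× C (H2) → no; 2× C (H1) → no; 1× C (H0) → match; 3× O (H0) → no; 4× C (H3) → no.
That gives 1 matching atom.

1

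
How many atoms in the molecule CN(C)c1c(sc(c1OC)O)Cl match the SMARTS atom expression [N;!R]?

1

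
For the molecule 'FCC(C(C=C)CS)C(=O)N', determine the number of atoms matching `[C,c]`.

The query [C,c] means: comma = OR; matches aliphatic or aromatic carbon — same as #6.
Check the 11 heavy atoms by environment: 7× C → match; 1× S → no; 1× F → no; 1× O → no; 1× N → no.
That gives 7 matching atoms.

7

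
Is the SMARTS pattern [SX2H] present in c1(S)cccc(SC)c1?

Yes

The pattern [SX2H] describes an aliphatic sulfur with two connections, one being H — a thiol.
The molecule carries a thiol (-SH), whose atoms satisfy every constraint of the query, so the pattern matches.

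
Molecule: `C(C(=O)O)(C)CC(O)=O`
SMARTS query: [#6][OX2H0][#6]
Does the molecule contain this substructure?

No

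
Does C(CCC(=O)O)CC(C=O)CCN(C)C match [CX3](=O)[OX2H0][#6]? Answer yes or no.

The pattern [CX3](=O)[OX2H0][#6] describes a carbonyl carbon bonded to an oxygen that is itself bonded to carbon (no H on that O) — an ester.
The closest candidate here is a carboxylic acid group (-C(=O)OH), but the singly-bonded O carries H (OX2H1, not H0). No other fragment satisfies the full query, so there is no match.

No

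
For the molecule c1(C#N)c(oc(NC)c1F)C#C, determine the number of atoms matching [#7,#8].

3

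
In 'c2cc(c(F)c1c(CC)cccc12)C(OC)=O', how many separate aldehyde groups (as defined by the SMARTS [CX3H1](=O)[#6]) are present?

[CX3H1](=O)[#6] is the SMARTS for an aldehyde: an sp2 carbon with one H, double-bonded to O and single-bonded to carbon.
The molecule has a methyl-ester group (-C(=O)OCH3), but the carbonyl carbon has H0, not H1; nothing else fits, so there are 0 matches.

0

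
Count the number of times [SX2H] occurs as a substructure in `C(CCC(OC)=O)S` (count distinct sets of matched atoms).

1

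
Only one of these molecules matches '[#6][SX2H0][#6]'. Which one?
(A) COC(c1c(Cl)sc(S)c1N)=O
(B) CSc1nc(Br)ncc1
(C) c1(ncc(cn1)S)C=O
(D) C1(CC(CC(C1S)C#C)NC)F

B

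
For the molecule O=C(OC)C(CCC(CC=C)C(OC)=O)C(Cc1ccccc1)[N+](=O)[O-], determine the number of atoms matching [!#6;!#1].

The query [!#6;!#1] means: not carbon and not hydrogen — any heteroatom.
Check the 26 heavy atoms by environment: 13× C → no; 5× O → match; 6× c (aromatic) → no; 1× N (charge +1) → match; 1× O (charge -1) → match.
Summing the matching environments: 5 + 1 + 1 = 7 matching atoms.

7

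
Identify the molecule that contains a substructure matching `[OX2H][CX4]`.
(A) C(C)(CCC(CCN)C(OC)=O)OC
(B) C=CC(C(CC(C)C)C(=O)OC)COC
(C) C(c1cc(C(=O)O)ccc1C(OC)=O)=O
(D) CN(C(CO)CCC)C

D

[OX2H][CX4] describes a hydroxyl oxygen bound to an sp3 (X4) carbon (an aliphatic alcohol).
(A) has a methoxy ether (-OCH3) but the oxygen has H0 (ether), not H1.
(B) has a methoxy ether (-OCH3) but the oxygen has H0 (ether), not H1.
(C) has a carboxylic acid group (-C(=O)OH) but the -OH is on a CX3 carbonyl carbon, not a CX4 carbon.
(D) contains a hydroxyl group (-OH), which satisfies every atom and bond constraint.
So the answer is (D).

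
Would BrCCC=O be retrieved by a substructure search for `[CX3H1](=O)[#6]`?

Yes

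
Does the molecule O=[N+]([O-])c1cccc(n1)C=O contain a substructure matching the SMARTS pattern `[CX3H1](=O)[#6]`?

Yes

The pattern [CX3H1](=O)[#6] describes an sp2 carbon with one H, double-bonded to O and single-bonded to carbon — an aldehyde.
The molecule carries an aldehyde (-CHO), whose atoms satisfy every constraint of the query, so the pattern matches.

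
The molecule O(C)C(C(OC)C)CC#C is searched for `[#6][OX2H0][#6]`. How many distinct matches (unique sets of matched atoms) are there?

[#6][OX2H0][#6] is the SMARTS for an ether: an aliphatic oxygen bridging two carbons with no H on the oxygen.
The molecule carries 2 separate instances of a methoxy ether (-OCH3) meeting every constraint; each maps to a distinct set of atoms, giving 2 matches.

2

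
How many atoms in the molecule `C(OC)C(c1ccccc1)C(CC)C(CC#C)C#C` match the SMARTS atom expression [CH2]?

Check the 19 heavy atoms by environment: 3× C (H2) → match; 5× C (H1) → no; 2× C (H0) → no; 1× O (H0) → no; 2× C (H3) → no; 1× c (aromatic, H0) → no; 5× c (aromatic, H1) → no.
That gives 3 matching atoms.

3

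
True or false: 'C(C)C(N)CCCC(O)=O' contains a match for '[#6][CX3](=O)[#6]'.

The pattern [#6][CX3](=O)[#6] describes a carbonyl carbon (no H) flanked by two carbons — a ketone.
The closest candidate here is a carboxylic acid group (-C(=O)OH), but one neighbour of the carbonyl carbon is O, not C. No other fragment satisfies the full query, so there is no match.

False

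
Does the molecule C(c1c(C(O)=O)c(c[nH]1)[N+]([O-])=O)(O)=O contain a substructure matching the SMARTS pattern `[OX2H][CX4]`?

The pattern [OX2H][CX4] describes a hydroxyl oxygen bound to an sp3 (X4) carbon — an aliphatic alcohol.
The closest candidate here is a carboxylic acid group (-C(=O)OH), but the -OH is on a CX3 carbonyl carbon, not a CX4 carbon. No other fragment satisfies the full query, so there is no match.

No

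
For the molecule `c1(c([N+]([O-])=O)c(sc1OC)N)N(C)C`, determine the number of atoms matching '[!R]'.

9

The query [!R] means: !R matches any atom not in a ring.
Check the 14 heavy atoms by environment: 1× s (aromatic, in 5-ring) → no; 4× c (aromatic, in 5-ring) → no; 2× N (acyclic) → match; 3× C (acyclic) → match; 2× O (acyclic) → match; 1× N (charge +1, acyclic) → match; 1× O (charge -1, acyclic) → match.
Summing the matching environments: 2 + 3 + 2 + 1 + 1 = 9 matching atoms.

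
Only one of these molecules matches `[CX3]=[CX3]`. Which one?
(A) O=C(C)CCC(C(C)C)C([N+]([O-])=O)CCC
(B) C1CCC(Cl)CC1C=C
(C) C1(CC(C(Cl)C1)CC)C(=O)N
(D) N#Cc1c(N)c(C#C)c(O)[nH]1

B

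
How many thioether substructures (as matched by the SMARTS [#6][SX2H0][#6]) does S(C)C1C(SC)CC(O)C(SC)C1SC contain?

[#6][SX2H0][#6] is the SMARTS for a thioether: an aliphatic sulfur bridging two carbons with no H on the sulfur.
The molecule carries 4 separate instances of a methylthio ether (-SCH3) meeting every constraint; each maps to a distinct set of atoms, giving 4 matches.

4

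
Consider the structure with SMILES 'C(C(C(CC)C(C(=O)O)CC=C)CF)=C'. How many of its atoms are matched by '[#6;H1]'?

The query [#6;H1] means: any carbon bearing exactly one hydrogen.
Check the 15 heavy atoms by environment: 5× C (H2) → no; 5× C (H1) → match; 1× C (H3) → no; 1× C (H0) → no; 1× O (H0) → no; 1× O (H1) → no; 1× F (H0) → no.
That gives 5 matching atoms.

5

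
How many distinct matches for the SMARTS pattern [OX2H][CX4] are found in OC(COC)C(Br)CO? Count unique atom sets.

2

[OX2H][CX4] is the SMARTS for an aliphatic alcohol: a hydroxyl oxygen bound to an sp3 (X4) carbon.
The molecule carries 2 separate instances of a hydroxyl group (-OH) meeting every constraint; each maps to a distinct set of atoms, giving 2 matches.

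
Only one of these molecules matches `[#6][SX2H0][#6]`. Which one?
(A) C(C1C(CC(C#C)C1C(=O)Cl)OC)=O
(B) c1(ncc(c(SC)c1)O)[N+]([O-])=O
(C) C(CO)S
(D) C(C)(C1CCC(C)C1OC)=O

[#6][SX2H0][#6] describes an aliphatic sulfur bridging two carbons with no H on the sulfur (a thioether).
(A) has a methoxy ether (-OCH3) but the bridging atom is O, not S.
(B) contains a methylthio ether (-SCH3), which satisfies every atom and bond constraint.
(C) has a thiol (-SH) but the sulfur has H1, not H0 bridging two carbons.
(D) has a methoxy ether (-OCH3) but the bridging atom is O, not S.
So the answer is (B).

B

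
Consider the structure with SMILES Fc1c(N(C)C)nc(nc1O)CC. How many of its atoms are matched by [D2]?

The query [D2] means: atom with exactly two heavy-atom neighbours.
Check the 13 heavy atoms by environment: 2× n (aromatic, D2) → match; 4× c (aromatic, D3) → no; 1× O (D1) → no; 1× C (D2) → match; 3× C (D1) → no; 1× F (D1) → no; 1× N (D3) → no.
Summing the matching environments: 2 + 1 = 3 matching atoms.

3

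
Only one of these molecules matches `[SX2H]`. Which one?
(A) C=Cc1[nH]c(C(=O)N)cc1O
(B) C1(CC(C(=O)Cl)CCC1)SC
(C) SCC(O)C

C

[SX2H] describes an aliphatic sulfur with two connections, one being H (a thiol).
(A) has a hydroxyl group (-OH) but it is an -OH, not an -SH.
(B) has a methylthio ether (-SCH3) but the sulfur has H0 (bonded to two carbons), not H1.
(C) contains a thiol (-SH), which satisfies every atom and bond constraint.
So the answer is (C).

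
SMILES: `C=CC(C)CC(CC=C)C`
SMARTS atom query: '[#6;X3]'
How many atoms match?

4

The query [#6;X3] means: any carbon (aromatic or not) with three total connections.
Check the 10 heavy atoms by environment: 6× C (X4) → no; 4× C (X3) → match.
That gives 4 matching atoms.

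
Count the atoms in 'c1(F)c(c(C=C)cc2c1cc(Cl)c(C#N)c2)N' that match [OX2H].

0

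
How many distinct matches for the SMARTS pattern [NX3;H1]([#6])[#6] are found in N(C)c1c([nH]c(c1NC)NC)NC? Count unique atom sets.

[NX3;H1]([#6])[#6] is the SMARTS for a secondary amine: a trivalent nitrogen with one H, bonded to two carbons.
The molecule carries 4 separate instances of an N-methylamino group (-NHCH3) meeting every constraint; each maps to a distinct set of atoms, giving 4 matches.

4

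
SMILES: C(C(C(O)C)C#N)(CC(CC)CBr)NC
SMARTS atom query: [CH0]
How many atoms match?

1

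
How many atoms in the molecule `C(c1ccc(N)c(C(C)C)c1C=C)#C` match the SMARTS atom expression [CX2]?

2

The query [CX2] means: C with X2: aliphatic carbon with exactly 2 total connections.
Check the 14 heavy atoms by environment: 6× c (aromatic, X3) → no; 3× C (X4) → no; 2× C (X3) → no; 2× C (X2) → match; 1× N (X3) → no.
That gives 2 matching atoms.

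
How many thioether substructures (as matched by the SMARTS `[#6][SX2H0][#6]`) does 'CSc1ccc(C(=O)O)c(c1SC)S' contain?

2

[#6][SX2H0][#6] is the SMARTS for a thioether: an aliphatic sulfur bridging two carbons with no H on the sulfur.
The molecule carries 2 separate instances of a methylthio ether (-SCH3) meeting every constraint; each maps to a distinct set of atoms, giving 2 matches.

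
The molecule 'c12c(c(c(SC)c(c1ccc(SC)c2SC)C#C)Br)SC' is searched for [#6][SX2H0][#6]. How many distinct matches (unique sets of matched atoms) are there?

4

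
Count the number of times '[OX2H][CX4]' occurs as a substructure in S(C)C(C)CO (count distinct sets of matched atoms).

1

[OX2H][CX4] is the SMARTS for an aliphatic alcohol: a hydroxyl oxygen bound to an sp3 (X4) carbon.
Exactly one fragment in the molecule meets all constraints, giving 1 match.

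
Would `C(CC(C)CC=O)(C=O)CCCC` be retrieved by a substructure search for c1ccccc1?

No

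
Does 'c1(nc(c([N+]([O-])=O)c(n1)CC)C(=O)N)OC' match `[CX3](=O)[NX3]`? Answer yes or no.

Yes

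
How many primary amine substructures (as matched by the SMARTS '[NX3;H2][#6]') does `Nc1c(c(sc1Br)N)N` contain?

[NX3;H2][#6] is the SMARTS for a primary amine: a trivalent nitrogen with two H attached to carbon.
The molecule carries 3 separate instances of a primary amino group (-NH2) meeting every constraint; each maps to a distinct set of atoms, giving 3 matches.

3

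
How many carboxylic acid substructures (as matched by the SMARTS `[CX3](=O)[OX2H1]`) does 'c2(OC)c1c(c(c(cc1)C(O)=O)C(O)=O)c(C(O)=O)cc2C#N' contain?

3

[CX3](=O)[OX2H1] is the SMARTS for a carboxylic acid: an sp2 carbon double-bonded to O and single-bonded to an -OH oxygen.
The molecule carries 3 separate instances of a carboxylic acid group (-C(=O)OH) meeting every constraint; each maps to a distinct set of atoms, giving 3 matches.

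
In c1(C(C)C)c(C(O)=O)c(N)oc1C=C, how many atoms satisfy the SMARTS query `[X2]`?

2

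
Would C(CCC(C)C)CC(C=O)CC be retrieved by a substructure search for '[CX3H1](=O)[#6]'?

Yes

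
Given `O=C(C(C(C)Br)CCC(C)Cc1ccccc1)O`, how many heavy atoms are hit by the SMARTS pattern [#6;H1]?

Check the 18 heavy atoms by environment: 2× C (H3) → no; 3× C (H1) → match; 3× C (H2) → no; 1× c (aromatic, H0) → no; 5× c (aromatic, H1) → match; 1× Br (H0) → no; 1× C (H0) → no; 1× O (H0) → no; 1× O (H1) → no.
Summing the matching environments: 3 + 5 = 8 matching atoms.

8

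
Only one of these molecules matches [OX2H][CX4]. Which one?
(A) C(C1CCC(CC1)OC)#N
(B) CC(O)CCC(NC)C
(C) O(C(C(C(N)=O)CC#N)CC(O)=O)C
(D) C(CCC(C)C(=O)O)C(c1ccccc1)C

[OX2H][CX4] describes a hydroxyl oxygen bound to an sp3 (X4) carbon (an aliphatic alcohol).
(A) has a methoxy ether (-OCH3) but the oxygen has H0 (ether), not H1.
(B) contains a hydroxyl group (-OH), which satisfies every atom and bond constraint.
(C) has a methoxy ether (-OCH3) but the oxygen has H0 (ether), not H1.
(D) has a carboxylic acid group (-C(=O)OH) but the -OH is on a CX3 carbonyl carbon, not a CX4 carbon.
So the answer is (B).

B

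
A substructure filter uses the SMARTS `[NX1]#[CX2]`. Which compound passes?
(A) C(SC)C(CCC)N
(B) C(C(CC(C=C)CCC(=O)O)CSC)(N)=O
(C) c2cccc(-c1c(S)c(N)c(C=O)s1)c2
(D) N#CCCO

[NX1]#[CX2] describes a nitrogen triple-bonded to a two-connected carbon (a nitrile).
(A) has a primary amino group (-NH2) but the nitrogen is NX3 (three connections), not NX1 triple-bonded.
(B) has a primary amide (-C(=O)NH2) but the nitrogen is NX3, not NX1.
(C) has a primary amino group (-NH2) but the nitrogen is NX3 (three connections), not NX1 triple-bonded.
(D) contains a nitrile (-C#N), which satisfies every atom and bond constraint.
So the answer is (D).

D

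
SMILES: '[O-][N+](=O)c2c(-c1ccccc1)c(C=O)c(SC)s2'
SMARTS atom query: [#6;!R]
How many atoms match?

The query [#6;!R] means: carbon not in any ring.
Check the 18 heavy atoms by environment: 1× s (aromatic, in 5-ring) → no; 4× c (aromatic, in 5-ring) → no; 1× S (acyclic) → no; 2× C (acyclic) → match; 6× c (aromatic, in 6-ring) → no; 2× O (acyclic) → no; 1× N (charge +1, acyclic) → no; 1× O (charge -1, acyclic) → no.
That gives 2 matching atoms.

2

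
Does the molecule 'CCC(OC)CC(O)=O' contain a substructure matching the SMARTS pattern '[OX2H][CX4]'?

No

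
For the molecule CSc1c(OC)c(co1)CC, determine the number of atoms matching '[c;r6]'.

Check the 11 heavy atoms by environment: 1× o (aromatic, in 5-ring) → no; 4× c (aromatic, in 5-ring) → no; 1× S (acyclic) → no; 4× C (acyclic) → no; 1× O (acyclic) → no.
No environment satisfies the query, so 0 matching atoms.

0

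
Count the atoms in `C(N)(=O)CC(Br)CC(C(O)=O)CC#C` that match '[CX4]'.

The query [CX4] means: C with X4: aliphatic carbon with exactly 4 total connections (bonds + H).
Check the 14 heavy atoms by environment: 5× C (X4) → match; 2× C (X3) → no; 2× O (X1) → no; 1× N (X3) → no; 1× Br (X1) → no; 2× C (X2) → no; 1× O (X2) → no.
That gives 5 matching atoms.

5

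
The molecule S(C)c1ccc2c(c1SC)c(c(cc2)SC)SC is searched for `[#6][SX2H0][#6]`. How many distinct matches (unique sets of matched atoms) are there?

4

[#6][SX2H0][#6] is the SMARTS for a thioether: an aliphatic sulfur bridging two carbons with no H on the sulfur.
The molecule carries 4 separate instances of a methylthio ether (-SCH3) meeting every constraint; each maps to a distinct set of atoms, giving 4 matches.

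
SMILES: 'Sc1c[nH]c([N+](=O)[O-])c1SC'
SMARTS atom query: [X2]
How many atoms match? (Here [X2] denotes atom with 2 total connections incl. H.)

2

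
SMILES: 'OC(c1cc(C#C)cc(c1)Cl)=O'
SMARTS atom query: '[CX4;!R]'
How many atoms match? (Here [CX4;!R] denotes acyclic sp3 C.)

The query [CX4;!R] means: aliphatic carbon with four total connections, not in a ring.
Check the 12 heavy atoms by environment: 6× c (aromatic, X3, in 6-ring) → no; 1× Cl (X1, acyclic) → no; 2× C (X2, acyclic) → no; 1× C (X3, acyclic) → no; 1× O (X1, acyclic) → no; 1× O (X2, acyclic) → no.
No environment satisfies the query, so 0 matching atoms.

0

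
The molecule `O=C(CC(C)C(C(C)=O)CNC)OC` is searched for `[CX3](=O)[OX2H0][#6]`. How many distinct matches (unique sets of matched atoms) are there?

1

[CX3](=O)[OX2H0][#6] is the SMARTS for an ester: a carbonyl carbon bonded to an oxygen that is itself bonded to carbon (no H on that O).
Exactly one fragment in the molecule meets all constraints, giving 1 match.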